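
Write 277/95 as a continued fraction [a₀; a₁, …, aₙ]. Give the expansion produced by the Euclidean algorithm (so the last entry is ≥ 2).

277 = 2×95 + 87
95 = 1×87 + 8
87 = 10×8 + 7
8 = 1×7 + 1
7 = 7×1 + 0  (stop)
So 277/95 = [2; 1, 10, 1, 7].

[2; 1, 10, 1, 7]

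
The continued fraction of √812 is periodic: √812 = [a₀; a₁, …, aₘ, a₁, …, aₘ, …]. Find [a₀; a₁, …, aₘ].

a₀ = ⌊√812⌋ = 28.
With m₀=0, d₀=1 and mₖ₊₁ = dₖaₖ − mₖ, dₖ₊₁ = (n − mₖ₊₁²)/dₖ, aₖ₊₁ = ⌊(a₀+mₖ₊₁)/dₖ₊₁⌋:
  k=1: m=28, d=28, a=2
  k=2: m=28, d=1, a=56
d=1 and a=2a₀=56 at k=2, so the next step gives (m, d) = (28, 28) again — its k=1 value — and the period has length 2.

[28; 2, 56]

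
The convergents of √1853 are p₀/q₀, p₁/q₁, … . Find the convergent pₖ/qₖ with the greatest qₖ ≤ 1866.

√1853 = [43; 21, 1, 1, 21, 86, …] (period length 5).
Convergents:
  p_0/q_0 = 43/1
  p_1/q_1 = 904/21
  p_2/q_2 = 947/22
  p_3/q_3 = 1851/43
  p_4/q_4 = 39818/925
  p_5/q_5 = 3426199/79593
q_4 = 925 ≤ 1866 < 79593 = q_5, so the answer is 39818/925.

39818/925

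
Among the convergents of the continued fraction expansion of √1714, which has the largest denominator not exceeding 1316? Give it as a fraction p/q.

√1714 = [41; 2, 2, 82, …] (period length 3).
Convergents:
  p_0/q_0 = 41/1
  p_1/q_1 = 83/2
  p_2/q_2 = 207/5
  p_3/q_3 = 17057/412
  p_4/q_4 = 34321/829
  p_5/q_5 = 85699/2070
q_4 = 829 ≤ 1316 < 2070 = q_5, so the answer is 34321/829.

34321/829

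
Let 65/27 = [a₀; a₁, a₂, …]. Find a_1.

2

65 = 2·27 + 11   →  a_0 = 2
27 = 2·11 + 5   →  a_1 = 2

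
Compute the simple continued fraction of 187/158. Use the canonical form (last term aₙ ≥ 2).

187 = 1·158 + 29
158 = 5·29 + 13
29 = 2·13 + 3
13 = 4·3 + 1
3 = 3·1 + 0  (stop)
So 187/158 = [1; 5, 2, 4, 3].

[1; 5, 2, 4, 3]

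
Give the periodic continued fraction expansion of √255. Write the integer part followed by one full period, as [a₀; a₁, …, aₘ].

[15; 1, 30]

a₀ = ⌊√255⌋ = 15.
With m₀=0, d₀=1 and mₖ₊₁ = dₖaₖ − mₖ, dₖ₊₁ = (n − mₖ₊₁²)/dₖ, aₖ₊₁ = ⌊(a₀+mₖ₊₁)/dₖ₊₁⌋:
  k=1: m=15, d=30, a=1
  k=2: m=15, d=1, a=30
d=1 and a=2a₀=30 at k=2, so the next step gives (m, d) = (15, 30) again — its k=1 value — and the period has length 2.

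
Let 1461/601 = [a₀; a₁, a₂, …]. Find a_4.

3

1461 = 2·601 + 259   →  a_0 = 2
601 = 2·259 + 83   →  a_1 = 2
259 = 3·83 + 10   →  a_2 = 3
83 = 8·10 + 3   →  a_3 = 8
10 = 3·3 + 1   →  a_4 = 3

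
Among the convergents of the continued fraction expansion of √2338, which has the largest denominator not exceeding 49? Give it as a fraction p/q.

√2338 = [48; 2, 1, 5, 48, 5, 1, 2, 96, …] (period length 8).
Convergents:
  p_0/q_0 = 48/1
  p_1/q_1 = 97/2
  p_2/q_2 = 145/3
  p_3/q_3 = 822/17
  p_4/q_4 = 39601/819
q_3 = 17 ≤ 49 < 819 = q_4, so the answer is 822/17.

822/17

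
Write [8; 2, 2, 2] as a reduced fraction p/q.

Using pₖ = aₖpₖ₋₁ + pₖ₋₂ and qₖ = aₖqₖ₋₁ + qₖ₋₂:
  k=0: a=8, p=8, q=1
  k=1: a=2, p=17, q=2
  k=2: a=2, p=42, q=5
  k=3: a=2, p=101, q=12

101/12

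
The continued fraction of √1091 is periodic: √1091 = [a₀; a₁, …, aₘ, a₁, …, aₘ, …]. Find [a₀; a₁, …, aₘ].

[33; 33, 66]

a₀ = ⌊√1091⌋ = 33.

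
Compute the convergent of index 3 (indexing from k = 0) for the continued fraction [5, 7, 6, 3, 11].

699/136

Using pₖ = aₖpₖ₋₁ + pₖ₋₂, qₖ = aₖqₖ₋₁ + qₖ₋₂ (with p₋₁=1, p₋₂=0, q₋₁=0, q₋₂=1):
  k=0: a=5, p=5, q=1
  k=1: a=7, p=36, q=7
  k=2: a=6, p=221, q=43
  k=3: a=3, p=699, q=136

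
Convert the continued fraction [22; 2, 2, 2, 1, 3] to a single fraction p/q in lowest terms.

1412/63

Using pₖ = aₖpₖ₋₁ + pₖ₋₂ and qₖ = aₖqₖ₋₁ + qₖ₋₂:
  k=0: a=22, p=22, q=1
  k=1: a=2, p=45, q=2
  k=2: a=2, p=112, q=5
  k=3: a=2, p=269, q=12
  k=4: a=1, p=381, q=17
  k=5: a=3, p=1412, q=63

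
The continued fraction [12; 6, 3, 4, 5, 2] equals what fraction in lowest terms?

11429/940

Fold from the inside: start with 2/1.
  5 + 1/2 = 11/2
  4 + 2/11 = 46/11
  3 + 11/46 = 149/46
  6 + 46/149 = 940/149
  12 + 149/940 = 11429/940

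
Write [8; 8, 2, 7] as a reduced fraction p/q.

Using pₖ = aₖpₖ₋₁ + pₖ₋₂ and qₖ = aₖqₖ₋₁ + qₖ₋₂:
  k=0: a=8, p=8, q=1
  k=1: a=8, p=65, q=8
  k=2: a=2, p=138, q=17
  k=3: a=7, p=1031, q=127

1031/127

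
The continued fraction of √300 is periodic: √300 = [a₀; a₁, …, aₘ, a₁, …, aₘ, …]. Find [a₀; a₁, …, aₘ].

a₀ = ⌊√300⌋ = 17.
With m₀=0, d₀=1 and mₖ₊₁ = dₖaₖ − mₖ, dₖ₊₁ = (n − mₖ₊₁²)/dₖ, aₖ₊₁ = ⌊(a₀+mₖ₊₁)/dₖ₊₁⌋:
  k=1: m=17, d=11, a=3
  k=2: m=16, d=4, a=8
  k=3: m=16, d=11, a=3
  k=4: m=17, d=1, a=34
d=1 and a=2a₀=34 at k=4, so the next step gives (m, d) = (17, 11) again — its k=1 value — and the period has length 4.

[17; 3, 8, 3, 34]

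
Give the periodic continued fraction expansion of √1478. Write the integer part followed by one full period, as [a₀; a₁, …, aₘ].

[38; 2, 4, 38, 4, 2, 76]

a₀ = ⌊√1478⌋ = 38.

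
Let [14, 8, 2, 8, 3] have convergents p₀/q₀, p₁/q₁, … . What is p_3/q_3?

Using pₖ = aₖpₖ₋₁ + pₖ₋₂, qₖ = aₖqₖ₋₁ + qₖ₋₂ (with p₋₁=1, p₋₂=0, q₋₁=0, q₋₂=1):
  k=0: a=14, p=14, q=1
  k=1: a=8, p=113, q=8
  k=2: a=2, p=240, q=17
  k=3: a=8, p=2033, q=144

2033/144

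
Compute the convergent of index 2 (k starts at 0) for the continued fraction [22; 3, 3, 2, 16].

Using pₖ = aₖpₖ₋₁ + pₖ₋₂, qₖ = aₖqₖ₋₁ + qₖ₋₂ (with p₋₁=1, p₋₂=0, q₋₁=0, q₋₂=1):
  k=0: a=22, p=22, q=1
  k=1: a=3, p=67, q=3
  k=2: a=3, p=223, q=10

223/10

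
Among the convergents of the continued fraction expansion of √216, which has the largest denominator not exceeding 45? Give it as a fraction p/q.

√216 = [14; 1, 2, 3, 2, 1, 28, …] (period length 6).
Convergents:
  p_0/q_0 = 14/1
  p_1/q_1 = 15/1
  p_2/q_2 = 44/3
  p_3/q_3 = 147/10
  p_4/q_4 = 338/23
  p_5/q_5 = 485/33
  p_6/q_6 = 13918/947
q_5 = 33 ≤ 45 < 947 = q_6, so the answer is 485/33.

485/33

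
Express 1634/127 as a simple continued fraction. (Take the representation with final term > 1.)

[12; 1, 6, 2, 8]

1634 = 12·127 + 110
127 = 1·110 + 17
110 = 6·17 + 8
17 = 2·8 + 1
8 = 8·1 + 0  (stop)
So 1634/127 = [12; 1, 6, 2, 8].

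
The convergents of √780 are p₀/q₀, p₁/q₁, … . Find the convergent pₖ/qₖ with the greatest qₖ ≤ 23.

√780 = [27; 1, 12, 1, 54, …] (period length 4).
Convergents:
  p_0/q_0 = 27/1
  p_1/q_1 = 28/1
  p_2/q_2 = 363/13
  p_3/q_3 = 391/14
  p_4/q_4 = 21477/769
q_3 = 14 ≤ 23 < 769 = q_4, so the answer is 391/14.

391/14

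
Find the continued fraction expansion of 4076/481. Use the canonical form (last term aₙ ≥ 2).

4076 = 8×481 + 228
481 = 2×228 + 25
228 = 9×25 + 3
25 = 8×3 + 1
3 = 3×1 + 0  (stop)
So 4076/481 = [8; 2, 9, 8, 3].

[8; 2, 9, 8, 3]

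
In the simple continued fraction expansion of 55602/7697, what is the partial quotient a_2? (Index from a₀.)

2

55602 = 7·7697 + 1723   →  a_0 = 7
7697 = 4·1723 + 805   →  a_1 = 4
1723 = 2·805 + 113   →  a_2 = 2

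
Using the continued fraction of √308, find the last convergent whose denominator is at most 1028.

12478/711

√308 = [17; 1, 1, 4, 1, 1, 34, …] (period length 6).
Convergents:
  p_0/q_0 = 17/1
  p_1/q_1 = 18/1
  p_2/q_2 = 35/2
  p_3/q_3 = 158/9
  p_4/q_4 = 193/11
  p_5/q_5 = 351/20
  p_6/q_6 = 12127/691
  p_7/q_7 = 12478/711
  p_8/q_8 = 24605/1402
q_7 = 711 ≤ 1028 < 1402 = q_8, so the answer is 12478/711.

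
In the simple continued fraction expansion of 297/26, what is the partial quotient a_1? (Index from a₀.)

297 = 11·26 + 11   →  a_0 = 11
26 = 2·11 + 4   →  a_1 = 2

2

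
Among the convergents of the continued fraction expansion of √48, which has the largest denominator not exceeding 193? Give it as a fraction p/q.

1254/181

√48 = [6; 1, 12, …] (period length 2).
Convergents:
  p_0/q_0 = 6/1
  p_1/q_1 = 7/1
  p_2/q_2 = 90/13
  p_3/q_3 = 97/14
  p_4/q_4 = 1254/181
  p_5/q_5 = 1351/195
q_4 = 181 ≤ 193 < 195 = q_5, so the answer is 1254/181.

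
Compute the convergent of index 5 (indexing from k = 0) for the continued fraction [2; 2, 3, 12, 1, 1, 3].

435/179

Using pₖ = aₖpₖ₋₁ + pₖ₋₂, qₖ = aₖqₖ₋₁ + qₖ₋₂ (with p₋₁=1, p₋₂=0, q₋₁=0, q₋₂=1):
  k=0: a=2, p=2, q=1
  k=1: a=2, p=5, q=2
  k=2: a=3, p=17, q=7
  k=3: a=12, p=209, q=86
  k=4: a=1, p=226, q=93
  k=5: a=1, p=435, q=179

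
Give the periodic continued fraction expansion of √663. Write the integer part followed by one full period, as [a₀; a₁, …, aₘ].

a₀ = ⌊√663⌋ = 25.
With m₀=0, d₀=1 and mₖ₊₁ = dₖaₖ − mₖ, dₖ₊₁ = (n − mₖ₊₁²)/dₖ, aₖ₊₁ = ⌊(a₀+mₖ₊₁)/dₖ₊₁⌋:
  k=1: m=25, d=38, a=1
  k=2: m=13, d=13, a=2
  k=3: m=13, d=38, a=1
  k=4: m=25, d=1, a=50
d=1 and a=2a₀=50 at k=4, so the next step gives (m, d) = (25, 38) again — its k=1 value — and the period has length 4.

[25; 1, 2, 1, 50]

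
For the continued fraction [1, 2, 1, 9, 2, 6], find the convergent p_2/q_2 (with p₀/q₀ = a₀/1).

Using pₖ = aₖpₖ₋₁ + pₖ₋₂, qₖ = aₖqₖ₋₁ + qₖ₋₂ (with p₋₁=1, p₋₂=0, q₋₁=0, q₋₂=1):
  k=0: a=1, p=1, q=1
  k=1: a=2, p=3, q=2
  k=2: a=1, p=4, q=3

4/3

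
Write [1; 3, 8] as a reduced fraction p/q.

33/25

Fold from the inside: start with 8/1.
  3 + 1/8 = 25/8
  1 + 8/25 = 33/25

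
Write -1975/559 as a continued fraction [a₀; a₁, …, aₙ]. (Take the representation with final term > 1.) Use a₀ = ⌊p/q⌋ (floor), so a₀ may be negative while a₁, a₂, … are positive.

[-4; 2, 7, 18, 2]

-1975 = -4×559 + 261
559 = 2×261 + 37
261 = 7×37 + 2
37 = 18×2 + 1
2 = 2×1 + 0  (stop)
So -1975/559 = [-4; 2, 7, 18, 2].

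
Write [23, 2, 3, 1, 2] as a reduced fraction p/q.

586/25

Using pₖ = aₖpₖ₋₁ + pₖ₋₂ and qₖ = aₖqₖ₋₁ + qₖ₋₂:
  k=0: a=23, p=23, q=1
  k=1: a=2, p=47, q=2
  k=2: a=3, p=164, q=7
  k=3: a=1, p=211, q=9
  k=4: a=2, p=586, q=25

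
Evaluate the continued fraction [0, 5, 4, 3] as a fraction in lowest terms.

Fold from the inside: start with 3/1.
  4 + 1/3 = 13/3
  5 + 3/13 = 68/13
  0 + 13/68 = 13/68

13/68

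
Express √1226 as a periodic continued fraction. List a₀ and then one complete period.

a₀ = ⌊√1226⌋ = 35.
With m₀=0, d₀=1 and mₖ₊₁ = dₖaₖ − mₖ, dₖ₊₁ = (n − mₖ₊₁²)/dₖ, aₖ₊₁ = ⌊(a₀+mₖ₊₁)/dₖ₊₁⌋:
  k=1: m=35, d=1, a=70
d=1 and a=2a₀=70 at k=1, so the next step gives (m, d) = (35, 1) again — its k=1 value — and the period has length 1.

[35; 70]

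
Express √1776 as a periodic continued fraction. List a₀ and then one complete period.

a₀ = ⌊√1776⌋ = 42.
With m₀=0, d₀=1 and mₖ₊₁ = dₖaₖ − mₖ, dₖ₊₁ = (n − mₖ₊₁²)/dₖ, aₖ₊₁ = ⌊(a₀+mₖ₊₁)/dₖ₊₁⌋:
  k=1: m=42, d=12, a=7
  k=2: m=42, d=1, a=84
d=1 and a=2a₀=84 at k=2, so the next step gives (m, d) = (42, 12) again — its k=1 value — and the period has length 2.

[42; 7, 84]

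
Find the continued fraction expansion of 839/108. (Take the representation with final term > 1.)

839 = 7×108 + 83
108 = 1×83 + 25
83 = 3×25 + 8
25 = 3×8 + 1
8 = 8×1 + 0  (stop)
So 839/108 = [7; 1, 3, 3, 8].

[7; 1, 3, 3, 8]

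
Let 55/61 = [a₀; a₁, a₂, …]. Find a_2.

55 = 0·61 + 55   →  a_0 = 0
61 = 1·55 + 6   →  a_1 = 1
55 = 9·6 + 1   →  a_2 = 9

9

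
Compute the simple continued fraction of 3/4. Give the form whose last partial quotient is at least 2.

3 = 0×4 + 3
4 = 1×3 + 1
3 = 3×1 + 0  (stop)
So 3/4 = [0; 1, 3].

[0; 1, 3]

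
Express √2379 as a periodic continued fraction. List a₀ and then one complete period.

a₀ = ⌊√2379⌋ = 48.

[48; 1, 3, 2, 3, 1, 96]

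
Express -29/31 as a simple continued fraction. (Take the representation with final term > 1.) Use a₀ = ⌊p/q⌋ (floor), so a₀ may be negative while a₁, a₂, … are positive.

[-1; 15, 2]

-29 = -1·31 + 2
31 = 15·2 + 1
2 = 2·1 + 0  (stop)
So -29/31 = [-1; 15, 2].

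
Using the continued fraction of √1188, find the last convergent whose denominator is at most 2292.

√1188 = [34; 2, 7, 6, 7, 2, 68, …] (period length 6).
Convergents:
  p_0/q_0 = 34/1
  p_1/q_1 = 69/2
  p_2/q_2 = 517/15
  p_3/q_3 = 3171/92
  p_4/q_4 = 22714/659
  p_5/q_5 = 48599/1410
  p_6/q_6 = 3327446/96539
q_5 = 1410 ≤ 2292 < 96539 = q_6, so the answer is 48599/1410.

48599/1410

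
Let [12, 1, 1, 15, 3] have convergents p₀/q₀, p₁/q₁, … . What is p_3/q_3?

Using pₖ = aₖpₖ₋₁ + pₖ₋₂, qₖ = aₖqₖ₋₁ + qₖ₋₂ (with p₋₁=1, p₋₂=0, q₋₁=0, q₋₂=1):
  k=0: a=12, p=12, q=1
  k=1: a=1, p=13, q=1
  k=2: a=1, p=25, q=2
  k=3: a=15, p=388, q=31

388/31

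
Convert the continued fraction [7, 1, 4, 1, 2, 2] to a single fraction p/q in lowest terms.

313/40

Using pₖ = aₖpₖ₋₁ + pₖ₋₂ and qₖ = aₖqₖ₋₁ + qₖ₋₂:
  k=0: a=7, p=7, q=1
  k=1: a=1, p=8, q=1
  k=2: a=4, p=39, q=5
  k=3: a=1, p=47, q=6
  k=4: a=2, p=133, q=17
  k=5: a=2, p=313, q=40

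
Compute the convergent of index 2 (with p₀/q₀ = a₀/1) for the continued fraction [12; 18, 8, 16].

Using pₖ = aₖpₖ₋₁ + pₖ₋₂, qₖ = aₖqₖ₋₁ + qₖ₋₂ (with p₋₁=1, p₋₂=0, q₋₁=0, q₋₂=1):
  k=0: a=12, p=12, q=1
  k=1: a=18, p=217, q=18
  k=2: a=8, p=1748, q=145

1748/145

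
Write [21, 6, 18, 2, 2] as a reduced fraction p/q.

11789/557

Using pₖ = aₖpₖ₋₁ + pₖ₋₂ and qₖ = aₖqₖ₋₁ + qₖ₋₂:
  k=0: a=21, p=21, q=1
  k=1: a=6, p=127, q=6
  k=2: a=18, p=2307, q=109
  k=3: a=2, p=4741, q=224
  k=4: a=2, p=11789, q=557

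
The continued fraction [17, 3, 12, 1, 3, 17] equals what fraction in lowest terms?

46933/2709

Using pₖ = aₖpₖ₋₁ + pₖ₋₂ and qₖ = aₖqₖ₋₁ + qₖ₋₂:
  k=0: a=17, p=17, q=1
  k=1: a=3, p=52, q=3
  k=2: a=12, p=641, q=37
  k=3: a=1, p=693, q=40
  k=4: a=3, p=2720, q=157
  k=5: a=17, p=46933, q=2709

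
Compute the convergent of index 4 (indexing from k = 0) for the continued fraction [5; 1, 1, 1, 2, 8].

45/8

Using pₖ = aₖpₖ₋₁ + pₖ₋₂, qₖ = aₖqₖ₋₁ + qₖ₋₂ (with p₋₁=1, p₋₂=0, q₋₁=0, q₋₂=1):
  k=0: a=5, p=5, q=1
  k=1: a=1, p=6, q=1
  k=2: a=1, p=11, q=2
  k=3: a=1, p=17, q=3
  k=4: a=2, p=45, q=8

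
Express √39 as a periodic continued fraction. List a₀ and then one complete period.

a₀ = ⌊√39⌋ = 6.

[6; 4, 12]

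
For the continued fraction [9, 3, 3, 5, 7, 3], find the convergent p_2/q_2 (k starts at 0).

Using pₖ = aₖpₖ₋₁ + pₖ₋₂, qₖ = aₖqₖ₋₁ + qₖ₋₂ (with p₋₁=1, p₋₂=0, q₋₁=0, q₋₂=1):
  k=0: a=9, p=9, q=1
  k=1: a=3, p=28, q=3
  k=2: a=3, p=93, q=10

93/10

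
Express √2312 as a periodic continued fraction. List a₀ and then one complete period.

[48; 12, 96]

a₀ = ⌊√2312⌋ = 48.
With m₀=0, d₀=1 and mₖ₊₁ = dₖaₖ − mₖ, dₖ₊₁ = (n − mₖ₊₁²)/dₖ, aₖ₊₁ = ⌊(a₀+mₖ₊₁)/dₖ₊₁⌋:
  k=1: m=48, d=8, a=12
  k=2: m=48, d=1, a=96
d=1 and a=2a₀=96 at k=2, so the next step gives (m, d) = (48, 8) again — its k=1 value — and the period has length 2.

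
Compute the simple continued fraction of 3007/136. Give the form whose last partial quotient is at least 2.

3007 = 22·136 + 15
136 = 9·15 + 1
15 = 15·1 + 0  (stop)
So 3007/136 = [22; 9, 15].

[22; 9, 15]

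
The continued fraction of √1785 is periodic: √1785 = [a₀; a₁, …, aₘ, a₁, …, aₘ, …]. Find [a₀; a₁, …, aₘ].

a₀ = ⌊√1785⌋ = 42.
With m₀=0, d₀=1 and mₖ₊₁ = dₖaₖ − mₖ, dₖ₊₁ = (n − mₖ₊₁²)/dₖ, aₖ₊₁ = ⌊(a₀+mₖ₊₁)/dₖ₊₁⌋:
  k=1: m=42, d=21, a=4
  k=2: m=42, d=1, a=84
d=1 and a=2a₀=84 at k=2, so the next step gives (m, d) = (42, 21) again — its k=1 value — and the period has length 2.

[42; 4, 84]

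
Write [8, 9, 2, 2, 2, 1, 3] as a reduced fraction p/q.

Fold from the inside: start with 3/1.
  1 + 1/3 = 4/3
  2 + 3/4 = 11/4
  2 + 4/11 = 26/11
  2 + 11/26 = 63/26
  9 + 26/63 = 593/63
  8 + 63/593 = 4807/593

4807/593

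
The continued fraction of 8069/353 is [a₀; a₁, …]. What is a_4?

1

8069 = 22·353 + 303   →  a_0 = 22
353 = 1·303 + 50   →  a_1 = 1
303 = 6·50 + 3   →  a_2 = 6
50 = 16·3 + 2   →  a_3 = 16
3 = 1·2 + 1   →  a_4 = 1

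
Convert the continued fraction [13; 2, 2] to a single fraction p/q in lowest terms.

67/5

Fold from the inside: start with 2/1.
  2 + 1/2 = 5/2
  13 + 2/5 = 67/5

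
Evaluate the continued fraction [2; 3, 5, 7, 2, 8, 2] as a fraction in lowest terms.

10205/4412

Fold from the inside: start with 2/1.
  8 + 1/2 = 17/2
  2 + 2/17 = 36/17
  7 + 17/36 = 269/36
  5 + 36/269 = 1381/269
  3 + 269/1381 = 4412/1381
  2 + 1381/4412 = 10205/4412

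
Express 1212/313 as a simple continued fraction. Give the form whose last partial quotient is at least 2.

1212 = 3·313 + 273
313 = 1·273 + 40
273 = 6·40 + 33
40 = 1·33 + 7
33 = 4·7 + 5
7 = 1·5 + 2
5 = 2·2 + 1
2 = 2·1 + 0  (stop)
So 1212/313 = [3; 1, 6, 1, 4, 1, 2, 2].

[3; 1, 6, 1, 4, 1, 2, 2]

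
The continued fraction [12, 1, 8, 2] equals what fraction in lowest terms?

245/19

Fold from the inside: start with 2/1.
  8 + 1/2 = 17/2
  1 + 2/17 = 19/17
  12 + 17/19 = 245/19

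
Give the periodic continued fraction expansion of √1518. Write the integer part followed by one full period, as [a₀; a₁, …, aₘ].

a₀ = ⌊√1518⌋ = 38.
With m₀=0, d₀=1 and mₖ₊₁ = dₖaₖ − mₖ, dₖ₊₁ = (n − mₖ₊₁²)/dₖ, aₖ₊₁ = ⌊(a₀+mₖ₊₁)/dₖ₊₁⌋:
  k=1: m=38, d=74, a=1
  k=2: m=36, d=3, a=24
  k=3: m=36, d=74, a=1
  k=4: m=38, d=1, a=76
d=1 and a=2a₀=76 at k=4, so the next step gives (m, d) = (38, 74) again — its k=1 value — and the period has length 4.

[38; 1, 24, 1, 76]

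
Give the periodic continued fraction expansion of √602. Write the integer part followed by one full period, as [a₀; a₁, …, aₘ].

[24; 1, 1, 6, 1, 1, 48]

a₀ = ⌊√602⌋ = 24.
With m₀=0, d₀=1 and mₖ₊₁ = dₖaₖ − mₖ, dₖ₊₁ = (n − mₖ₊₁²)/dₖ, aₖ₊₁ = ⌊(a₀+mₖ₊₁)/dₖ₊₁⌋:
  k=1: m=24, d=26, a=1
  k=2: m=2, d=23, a=1
  k=3: m=21, d=7, a=6
  k=4: m=21, d=23, a=1
  k=5: m=2, d=26, a=1
  k=6: m=24, d=1, a=48
d=1 and a=2a₀=48 at k=6, so the next step gives (m, d) = (24, 26) again — its k=1 value — and the period has length 6.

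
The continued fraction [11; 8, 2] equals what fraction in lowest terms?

189/17

Using pₖ = aₖpₖ₋₁ + pₖ₋₂ and qₖ = aₖqₖ₋₁ + qₖ₋₂:
  k=0: a=11, p=11, q=1
  k=1: a=8, p=89, q=8
  k=2: a=2, p=189, q=17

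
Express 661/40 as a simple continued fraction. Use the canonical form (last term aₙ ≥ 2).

661 = 16×40 + 21
40 = 1×21 + 19
21 = 1×19 + 2
19 = 9×2 + 1
2 = 2×1 + 0  (stop)
So 661/40 = [16; 1, 1, 9, 2].

[16; 1, 1, 9, 2]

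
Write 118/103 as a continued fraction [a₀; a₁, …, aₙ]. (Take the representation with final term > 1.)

118 = 1·103 + 15
103 = 6·15 + 13
15 = 1·13 + 2
13 = 6·2 + 1
2 = 2·1 + 0  (stop)
So 118/103 = [1; 6, 1, 6, 2].

[1; 6, 1, 6, 2]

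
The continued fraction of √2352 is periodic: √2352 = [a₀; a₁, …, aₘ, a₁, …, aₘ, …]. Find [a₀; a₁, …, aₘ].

a₀ = ⌊√2352⌋ = 48.
With m₀=0, d₀=1 and mₖ₊₁ = dₖaₖ − mₖ, dₖ₊₁ = (n − mₖ₊₁²)/dₖ, aₖ₊₁ = ⌊(a₀+mₖ₊₁)/dₖ₊₁⌋:
  k=1: m=48, d=48, a=2
  k=2: m=48, d=1, a=96
d=1 and a=2a₀=96 at k=2, so the next step gives (m, d) = (48, 48) again — its k=1 value — and the period has length 2.

[48; 2, 96]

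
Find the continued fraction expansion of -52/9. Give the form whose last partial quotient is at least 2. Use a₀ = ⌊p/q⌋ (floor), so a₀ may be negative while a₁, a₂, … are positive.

-52 = -6*9 + 2
9 = 4*2 + 1
2 = 2*1 + 0  (stop)
So -52/9 = [-6; 4, 2].

[-6; 4, 2]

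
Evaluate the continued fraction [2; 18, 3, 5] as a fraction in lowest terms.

602/293

Using pₖ = aₖpₖ₋₁ + pₖ₋₂ and qₖ = aₖqₖ₋₁ + qₖ₋₂:
  k=0: a=2, p=2, q=1
  k=1: a=18, p=37, q=18
  k=2: a=3, p=113, q=55
  k=3: a=5, p=602, q=293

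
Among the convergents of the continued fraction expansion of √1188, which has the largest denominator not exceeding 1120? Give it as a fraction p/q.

22714/659

√1188 = [34; 2, 7, 6, 7, 2, 68, …] (period length 6).
Convergents:
  p_0/q_0 = 34/1
  p_1/q_1 = 69/2
  p_2/q_2 = 517/15
  p_3/q_3 = 3171/92
  p_4/q_4 = 22714/659
  p_5/q_5 = 48599/1410
q_4 = 659 ≤ 1120 < 1410 = q_5, so the answer is 22714/659.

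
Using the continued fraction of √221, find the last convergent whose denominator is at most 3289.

√221 = [14; 1, 6, 2, 6, 1, 28, …] (period length 6).
Convergents:
  p_0/q_0 = 14/1
  p_1/q_1 = 15/1
  p_2/q_2 = 104/7
  p_3/q_3 = 223/15
  p_4/q_4 = 1442/97
  p_5/q_5 = 1665/112
  p_6/q_6 = 48062/3233
  p_7/q_7 = 49727/3345
q_6 = 3233 ≤ 3289 < 3345 = q_7, so the answer is 48062/3233.

48062/3233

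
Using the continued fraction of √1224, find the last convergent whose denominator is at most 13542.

171395/4899

√1224 = [34; 1, 68, …] (period length 2).
Convergents:
  p_0/q_0 = 34/1
  p_1/q_1 = 35/1
  p_2/q_2 = 2414/69
  p_3/q_3 = 2449/70
  p_4/q_4 = 168946/4829
  p_5/q_5 = 171395/4899
  p_6/q_6 = 11823806/337961
q_5 = 4899 ≤ 13542 < 337961 = q_6, so the answer is 171395/4899.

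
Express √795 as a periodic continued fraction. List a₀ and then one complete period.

[28; 5, 9, 5, 56]

a₀ = ⌊√795⌋ = 28.
With m₀=0, d₀=1 and mₖ₊₁ = dₖaₖ − mₖ, dₖ₊₁ = (n − mₖ₊₁²)/dₖ, aₖ₊₁ = ⌊(a₀+mₖ₊₁)/dₖ₊₁⌋:
  k=1: m=28, d=11, a=5
  k=2: m=27, d=6, a=9
  k=3: m=27, d=11, a=5
  k=4: m=28, d=1, a=56
d=1 and a=2a₀=56 at k=4, so the next step gives (m, d) = (28, 11) again — its k=1 value — and the period has length 4.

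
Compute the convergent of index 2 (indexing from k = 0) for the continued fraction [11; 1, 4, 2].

Using pₖ = aₖpₖ₋₁ + pₖ₋₂, qₖ = aₖqₖ₋₁ + qₖ₋₂ (with p₋₁=1, p₋₂=0, q₋₁=0, q₋₂=1):
  k=0: a=11, p=11, q=1
  k=1: a=1, p=12, q=1
  k=2: a=4, p=59, q=5

59/5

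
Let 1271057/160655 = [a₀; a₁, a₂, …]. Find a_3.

3

1271057 = 7·160655 + 146472   →  a_0 = 7
160655 = 1·146472 + 14183   →  a_1 = 1
146472 = 10·14183 + 4642   →  a_2 = 10
14183 = 3·4642 + 257   →  a_3 = 3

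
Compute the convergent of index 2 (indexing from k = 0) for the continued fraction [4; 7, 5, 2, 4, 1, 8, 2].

149/36

Using pₖ = aₖpₖ₋₁ + pₖ₋₂, qₖ = aₖqₖ₋₁ + qₖ₋₂ (with p₋₁=1, p₋₂=0, q₋₁=0, q₋₂=1):
  k=0: a=4, p=4, q=1
  k=1: a=7, p=29, q=7
  k=2: a=5, p=149, q=36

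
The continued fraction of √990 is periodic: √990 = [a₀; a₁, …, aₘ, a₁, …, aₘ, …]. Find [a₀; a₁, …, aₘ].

[31; 2, 6, 2, 62]

a₀ = ⌊√990⌋ = 31.
With m₀=0, d₀=1 and mₖ₊₁ = dₖaₖ − mₖ, dₖ₊₁ = (n − mₖ₊₁²)/dₖ, aₖ₊₁ = ⌊(a₀+mₖ₊₁)/dₖ₊₁⌋:
  k=1: m=31, d=29, a=2
  k=2: m=27, d=9, a=6
  k=3: m=27, d=29, a=2
  k=4: m=31, d=1, a=62
d=1 and a=2a₀=62 at k=4, so the next step gives (m, d) = (31, 29) again — its k=1 value — and the period has length 4.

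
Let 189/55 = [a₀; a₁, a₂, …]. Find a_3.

2

189 = 3·55 + 24   →  a_0 = 3
55 = 2·24 + 7   →  a_1 = 2
24 = 3·7 + 3   →  a_2 = 3
7 = 2·3 + 1   →  a_3 = 2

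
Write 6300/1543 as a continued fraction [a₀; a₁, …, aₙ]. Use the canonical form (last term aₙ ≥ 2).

6300 = 4·1543 + 128
1543 = 12·128 + 7
128 = 18·7 + 2
7 = 3·2 + 1
2 = 2·1 + 0  (stop)
So 6300/1543 = [4; 12, 18, 3, 2].

[4; 12, 18, 3, 2]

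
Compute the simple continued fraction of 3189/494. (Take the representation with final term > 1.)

3189 = 6×494 + 225
494 = 2×225 + 44
225 = 5×44 + 5
44 = 8×5 + 4
5 = 1×4 + 1
4 = 4×1 + 0  (stop)
So 3189/494 = [6; 2, 5, 8, 1, 4].

[6; 2, 5, 8, 1, 4]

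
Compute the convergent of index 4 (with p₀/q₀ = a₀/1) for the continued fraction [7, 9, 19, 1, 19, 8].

25676/3611

Using pₖ = aₖpₖ₋₁ + pₖ₋₂, qₖ = aₖqₖ₋₁ + qₖ₋₂ (with p₋₁=1, p₋₂=0, q₋₁=0, q₋₂=1):
  k=0: a=7, p=7, q=1
  k=1: a=9, p=64, q=9
  k=2: a=19, p=1223, q=172
  k=3: a=1, p=1287, q=181
  k=4: a=19, p=25676, q=3611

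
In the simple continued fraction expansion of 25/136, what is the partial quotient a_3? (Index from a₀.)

25 = 0·136 + 25   →  a_0 = 0
136 = 5·25 + 11   →  a_1 = 5
25 = 2·11 + 3   →  a_2 = 2
11 = 3·3 + 2   →  a_3 = 3

3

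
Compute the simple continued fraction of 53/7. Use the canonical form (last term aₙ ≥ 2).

53 = 7×7 + 4
7 = 1×4 + 3
4 = 1×3 + 1
3 = 3×1 + 0  (stop)
So 53/7 = [7; 1, 1, 3].

[7; 1, 1, 3]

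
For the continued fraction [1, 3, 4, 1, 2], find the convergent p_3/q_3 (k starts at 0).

Using pₖ = aₖpₖ₋₁ + pₖ₋₂, qₖ = aₖqₖ₋₁ + qₖ₋₂ (with p₋₁=1, p₋₂=0, q₋₁=0, q₋₂=1):
  k=0: a=1, p=1, q=1
  k=1: a=3, p=4, q=3
  k=2: a=4, p=17, q=13
  k=3: a=1, p=21, q=16

21/16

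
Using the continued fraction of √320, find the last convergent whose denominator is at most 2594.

√320 = [17; 1, 7, 1, 34, …] (period length 4).
Convergents:
  p_0/q_0 = 17/1
  p_1/q_1 = 18/1
  p_2/q_2 = 143/8
  p_3/q_3 = 161/9
  p_4/q_4 = 5617/314
  p_5/q_5 = 5778/323
  p_6/q_6 = 46063/2575
  p_7/q_7 = 51841/2898
q_6 = 2575 ≤ 2594 < 2898 = q_7, so the answer is 46063/2575.

46063/2575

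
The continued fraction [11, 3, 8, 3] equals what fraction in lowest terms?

883/78

Fold from the inside: start with 3/1.
  8 + 1/3 = 25/3
  3 + 3/25 = 78/25
  11 + 25/78 = 883/78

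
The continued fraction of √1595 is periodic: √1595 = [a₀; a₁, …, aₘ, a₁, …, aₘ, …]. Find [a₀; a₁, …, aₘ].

a₀ = ⌊√1595⌋ = 39.

[39; 1, 14, 1, 78]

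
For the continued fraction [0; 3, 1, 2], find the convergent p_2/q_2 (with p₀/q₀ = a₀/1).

1/4

Using pₖ = aₖpₖ₋₁ + pₖ₋₂, qₖ = aₖqₖ₋₁ + qₖ₋₂ (with p₋₁=1, p₋₂=0, q₋₁=0, q₋₂=1):
  k=0: a=0, p=0, q=1
  k=1: a=3, p=1, q=3
  k=2: a=1, p=1, q=4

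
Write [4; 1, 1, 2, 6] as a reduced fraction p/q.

147/32

Fold from the inside: start with 6/1.
  2 + 1/6 = 13/6
  1 + 6/13 = 19/13
  1 + 13/19 = 32/19
  4 + 19/32 = 147/32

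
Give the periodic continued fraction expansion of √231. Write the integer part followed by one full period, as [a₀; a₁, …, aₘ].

a₀ = ⌊√231⌋ = 15.
With m₀=0, d₀=1 and mₖ₊₁ = dₖaₖ − mₖ, dₖ₊₁ = (n − mₖ₊₁²)/dₖ, aₖ₊₁ = ⌊(a₀+mₖ₊₁)/dₖ₊₁⌋:
  k=1: m=15, d=6, a=5
  k=2: m=15, d=1, a=30
d=1 and a=2a₀=30 at k=2, so the next step gives (m, d) = (15, 6) again — its k=1 value — and the period has length 2.

[15; 5, 30]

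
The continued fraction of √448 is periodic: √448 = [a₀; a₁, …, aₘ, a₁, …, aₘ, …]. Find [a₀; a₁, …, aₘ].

[21; 6, 42]

a₀ = ⌊√448⌋ = 21.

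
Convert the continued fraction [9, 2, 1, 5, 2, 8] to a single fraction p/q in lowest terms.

Using pₖ = aₖpₖ₋₁ + pₖ₋₂ and qₖ = aₖqₖ₋₁ + qₖ₋₂:
  k=0: a=9, p=9, q=1
  k=1: a=2, p=19, q=2
  k=2: a=1, p=28, q=3
  k=3: a=5, p=159, q=17
  k=4: a=2, p=346, q=37
  k=5: a=8, p=2927, q=313

2927/313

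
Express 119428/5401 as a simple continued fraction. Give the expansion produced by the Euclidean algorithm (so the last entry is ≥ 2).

119428 = 22·5401 + 606
5401 = 8·606 + 553
606 = 1·553 + 53
553 = 10·53 + 23
53 = 2·23 + 7
23 = 3·7 + 2
7 = 3·2 + 1
2 = 2·1 + 0  (stop)
So 119428/5401 = [22; 8, 1, 10, 2, 3, 3, 2].

[22; 8, 1, 10, 2, 3, 3, 2]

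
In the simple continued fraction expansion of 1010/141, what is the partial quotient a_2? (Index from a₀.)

7

1010 = 7·141 + 23   →  a_0 = 7
141 = 6·23 + 3   →  a_1 = 6
23 = 7·3 + 2   →  a_2 = 7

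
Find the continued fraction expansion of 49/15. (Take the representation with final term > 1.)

49 = 3*15 + 4
15 = 3*4 + 3
4 = 1*3 + 1
3 = 3*1 + 0  (stop)
So 49/15 = [3; 3, 1, 3].

[3; 3, 1, 3]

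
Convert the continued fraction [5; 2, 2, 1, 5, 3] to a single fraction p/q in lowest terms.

689/127

Using pₖ = aₖpₖ₋₁ + pₖ₋₂ and qₖ = aₖqₖ₋₁ + qₖ₋₂:
  k=0: a=5, p=5, q=1
  k=1: a=2, p=11, q=2
  k=2: a=2, p=27, q=5
  k=3: a=1, p=38, q=7
  k=4: a=5, p=217, q=40
  k=5: a=3, p=689, q=127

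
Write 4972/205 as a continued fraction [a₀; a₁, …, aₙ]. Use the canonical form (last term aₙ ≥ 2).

[24; 3, 1, 16, 3]

4972 = 24*205 + 52
205 = 3*52 + 49
52 = 1*49 + 3
49 = 16*3 + 1
3 = 3*1 + 0  (stop)
So 4972/205 = [24; 3, 1, 16, 3].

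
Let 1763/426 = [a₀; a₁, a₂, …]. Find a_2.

1763 = 4·426 + 59   →  a_0 = 4
426 = 7·59 + 13   →  a_1 = 7
59 = 4·13 + 7   →  a_2 = 4

4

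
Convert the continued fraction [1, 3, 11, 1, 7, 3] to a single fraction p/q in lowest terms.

Fold from the inside: start with 3/1.
  7 + 1/3 = 22/3
  1 + 3/22 = 25/22
  11 + 22/25 = 297/25
  3 + 25/297 = 916/297
  1 + 297/916 = 1213/916

1213/916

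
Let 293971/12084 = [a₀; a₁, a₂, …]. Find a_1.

3

293971 = 24·12084 + 3955   →  a_0 = 24
12084 = 3·3955 + 219   →  a_1 = 3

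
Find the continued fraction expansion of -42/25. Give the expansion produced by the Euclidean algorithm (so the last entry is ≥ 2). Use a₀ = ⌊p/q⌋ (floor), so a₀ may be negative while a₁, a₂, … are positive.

-42 = -2*25 + 8
25 = 3*8 + 1
8 = 8*1 + 0  (stop)
So -42/25 = [-2; 3, 8].

[-2; 3, 8]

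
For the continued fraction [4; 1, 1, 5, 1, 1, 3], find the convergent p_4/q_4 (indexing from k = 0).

59/13

Using pₖ = aₖpₖ₋₁ + pₖ₋₂, qₖ = aₖqₖ₋₁ + qₖ₋₂ (with p₋₁=1, p₋₂=0, q₋₁=0, q₋₂=1):
  k=0: a=4, p=4, q=1
  k=1: a=1, p=5, q=1
  k=2: a=1, p=9, q=2
  k=3: a=5, p=50, q=11
  k=4: a=1, p=59, q=13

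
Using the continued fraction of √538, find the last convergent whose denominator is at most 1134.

13453/580

√538 = [23; 5, 7, 1, 1, 7, 5, 46, …] (period length 7).
Convergents:
  p_0/q_0 = 23/1
  p_1/q_1 = 116/5
  p_2/q_2 = 835/36
  p_3/q_3 = 951/41
  p_4/q_4 = 1786/77
  p_5/q_5 = 13453/580
  p_6/q_6 = 69051/2977
q_5 = 580 ≤ 1134 < 2977 = q_6, so the answer is 13453/580.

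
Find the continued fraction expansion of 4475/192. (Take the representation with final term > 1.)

[23; 3, 3, 1, 14]

4475 = 23·192 + 59
192 = 3·59 + 15
59 = 3·15 + 14
15 = 1·14 + 1
14 = 14·1 + 0  (stop)
So 4475/192 = [23; 3, 3, 1, 14].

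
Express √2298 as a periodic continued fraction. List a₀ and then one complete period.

[47; 1, 14, 1, 94]

a₀ = ⌊√2298⌋ = 47.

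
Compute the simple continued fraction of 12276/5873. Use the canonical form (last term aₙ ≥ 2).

[2; 11, 12, 3, 14]

12276 = 2*5873 + 530
5873 = 11*530 + 43
530 = 12*43 + 14
43 = 3*14 + 1
14 = 14*1 + 0  (stop)
So 12276/5873 = [2; 11, 12, 3, 14].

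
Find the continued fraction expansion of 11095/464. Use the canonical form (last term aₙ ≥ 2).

11095 = 23×464 + 423
464 = 1×423 + 41
423 = 10×41 + 13
41 = 3×13 + 2
13 = 6×2 + 1
2 = 2×1 + 0  (stop)
So 11095/464 = [23; 1, 10, 3, 6, 2].

[23; 1, 10, 3, 6, 2]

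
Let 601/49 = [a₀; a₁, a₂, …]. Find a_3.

3

601 = 12·49 + 13   →  a_0 = 12
49 = 3·13 + 10   →  a_1 = 3
13 = 1·10 + 3   →  a_2 = 1
10 = 3·3 + 1   →  a_3 = 3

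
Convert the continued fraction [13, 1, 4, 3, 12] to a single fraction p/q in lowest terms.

2721/197

Using pₖ = aₖpₖ₋₁ + pₖ₋₂ and qₖ = aₖqₖ₋₁ + qₖ₋₂:
  k=0: a=13, p=13, q=1
  k=1: a=1, p=14, q=1
  k=2: a=4, p=69, q=5
  k=3: a=3, p=221, q=16
  k=4: a=12, p=2721, q=197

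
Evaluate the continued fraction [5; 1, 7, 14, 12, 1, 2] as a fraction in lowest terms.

Fold from the inside: start with 2/1.
  1 + 1/2 = 3/2
  12 + 2/3 = 38/3
  14 + 3/38 = 535/38
  7 + 38/535 = 3783/535
  1 + 535/3783 = 4318/3783
  5 + 3783/4318 = 25373/4318

25373/4318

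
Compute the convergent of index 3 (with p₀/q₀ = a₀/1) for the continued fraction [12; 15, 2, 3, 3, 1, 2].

Using pₖ = aₖpₖ₋₁ + pₖ₋₂, qₖ = aₖqₖ₋₁ + qₖ₋₂ (with p₋₁=1, p₋₂=0, q₋₁=0, q₋₂=1):
  k=0: a=12, p=12, q=1
  k=1: a=15, p=181, q=15
  k=2: a=2, p=374, q=31
  k=3: a=3, p=1303, q=108

1303/108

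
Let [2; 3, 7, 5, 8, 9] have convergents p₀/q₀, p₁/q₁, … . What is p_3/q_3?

262/113

Using pₖ = aₖpₖ₋₁ + pₖ₋₂, qₖ = aₖqₖ₋₁ + qₖ₋₂ (with p₋₁=1, p₋₂=0, q₋₁=0, q₋₂=1):
  k=0: a=2, p=2, q=1
  k=1: a=3, p=7, q=3
  k=2: a=7, p=51, q=22
  k=3: a=5, p=262, q=113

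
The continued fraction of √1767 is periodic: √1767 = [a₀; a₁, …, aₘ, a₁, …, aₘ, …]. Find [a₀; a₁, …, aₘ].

a₀ = ⌊√1767⌋ = 42.
With m₀=0, d₀=1 and mₖ₊₁ = dₖaₖ − mₖ, dₖ₊₁ = (n − mₖ₊₁²)/dₖ, aₖ₊₁ = ⌊(a₀+mₖ₊₁)/dₖ₊₁⌋:
  k=1: m=42, d=3, a=28
  k=2: m=42, d=1, a=84
d=1 and a=2a₀=84 at k=2, so the next step gives (m, d) = (42, 3) again — its k=1 value — and the period has length 2.

[42; 28, 84]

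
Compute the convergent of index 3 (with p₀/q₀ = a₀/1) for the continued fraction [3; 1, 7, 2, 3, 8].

Using pₖ = aₖpₖ₋₁ + pₖ₋₂, qₖ = aₖqₖ₋₁ + qₖ₋₂ (with p₋₁=1, p₋₂=0, q₋₁=0, q₋₂=1):
  k=0: a=3, p=3, q=1
  k=1: a=1, p=4, q=1
  k=2: a=7, p=31, q=8
  k=3: a=2, p=66, q=17

66/17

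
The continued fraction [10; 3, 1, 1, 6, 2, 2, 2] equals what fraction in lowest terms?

Using pₖ = aₖpₖ₋₁ + pₖ₋₂ and qₖ = aₖqₖ₋₁ + qₖ₋₂:
  k=0: a=10, p=10, q=1
  k=1: a=3, p=31, q=3
  k=2: a=1, p=41, q=4
  k=3: a=1, p=72, q=7
  k=4: a=6, p=473, q=46
  k=5: a=2, p=1018, q=99
  k=6: a=2, p=2509, q=244
  k=7: a=2, p=6036, q=587

6036/587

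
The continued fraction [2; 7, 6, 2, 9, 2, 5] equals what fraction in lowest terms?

Fold from the inside: start with 5/1.
  2 + 1/5 = 11/5
  9 + 5/11 = 104/11
  2 + 11/104 = 219/104
  6 + 104/219 = 1418/219
  7 + 219/1418 = 10145/1418
  2 + 1418/10145 = 21708/10145

21708/10145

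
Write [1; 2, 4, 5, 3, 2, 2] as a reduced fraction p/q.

1221/844

Using pₖ = aₖpₖ₋₁ + pₖ₋₂ and qₖ = aₖqₖ₋₁ + qₖ₋₂:
  k=0: a=1, p=1, q=1
  k=1: a=2, p=3, q=2
  k=2: a=4, p=13, q=9
  k=3: a=5, p=68, q=47
  k=4: a=3, p=217, q=150
  k=5: a=2, p=502, q=347
  k=6: a=2, p=1221, q=844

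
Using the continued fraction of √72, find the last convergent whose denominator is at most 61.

280/33

√72 = [8; 2, 16, …] (period length 2).
Convergents:
  p_0/q_0 = 8/1
  p_1/q_1 = 17/2
  p_2/q_2 = 280/33
  p_3/q_3 = 577/68
q_2 = 33 ≤ 61 < 68 = q_3, so the answer is 280/33.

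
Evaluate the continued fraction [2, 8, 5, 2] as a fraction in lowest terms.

191/90

Fold from the inside: start with 2/1.
  5 + 1/2 = 11/2
  8 + 2/11 = 90/11
  2 + 11/90 = 191/90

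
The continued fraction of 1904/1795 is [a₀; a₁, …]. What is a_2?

2

1904 = 1·1795 + 109   →  a_0 = 1
1795 = 16·109 + 51   →  a_1 = 16
109 = 2·51 + 7   →  a_2 = 2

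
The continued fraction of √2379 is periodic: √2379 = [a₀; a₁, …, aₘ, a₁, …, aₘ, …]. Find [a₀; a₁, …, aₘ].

[48; 1, 3, 2, 3, 1, 96]

a₀ = ⌊√2379⌋ = 48.
With m₀=0, d₀=1 and mₖ₊₁ = dₖaₖ − mₖ, dₖ₊₁ = (n − mₖ₊₁²)/dₖ, aₖ₊₁ = ⌊(a₀+mₖ₊₁)/dₖ₊₁⌋:
  k=1: m=48, d=75, a=1
  k=2: m=27, d=22, a=3
  k=3: m=39, d=39, a=2
  k=4: m=39, d=22, a=3
  k=5: m=27, d=75, a=1
  k=6: m=48, d=1, a=96
d=1 and a=2a₀=96 at k=6, so the next step gives (m, d) = (48, 75) again — its k=1 value — and the period has length 6.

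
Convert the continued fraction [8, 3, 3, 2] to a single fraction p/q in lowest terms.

Fold from the inside: start with 2/1.
  3 + 1/2 = 7/2
  3 + 2/7 = 23/7
  8 + 7/23 = 191/23

191/23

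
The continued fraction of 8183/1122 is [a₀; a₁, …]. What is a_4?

8183 = 7·1122 + 329   →  a_0 = 7
1122 = 3·329 + 135   →  a_1 = 3
329 = 2·135 + 59   →  a_2 = 2
135 = 2·59 + 17   →  a_3 = 2
59 = 3·17 + 8   →  a_4 = 3

3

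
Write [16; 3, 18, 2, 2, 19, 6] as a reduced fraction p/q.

Using pₖ = aₖpₖ₋₁ + pₖ₋₂ and qₖ = aₖqₖ₋₁ + qₖ₋₂:
  k=0: a=16, p=16, q=1
  k=1: a=3, p=49, q=3
  k=2: a=18, p=898, q=55
  k=3: a=2, p=1845, q=113
  k=4: a=2, p=4588, q=281
  k=5: a=19, p=89017, q=5452
  k=6: a=6, p=538690, q=32993

538690/32993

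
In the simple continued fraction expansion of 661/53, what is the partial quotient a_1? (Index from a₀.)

2

661 = 12·53 + 25   →  a_0 = 12
53 = 2·25 + 3   →  a_1 = 2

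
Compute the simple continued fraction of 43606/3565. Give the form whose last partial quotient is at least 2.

[12; 4, 3, 6, 14, 3]

43606 = 12·3565 + 826
3565 = 4·826 + 261
826 = 3·261 + 43
261 = 6·43 + 3
43 = 14·3 + 1
3 = 3·1 + 0  (stop)
So 43606/3565 = [12; 4, 3, 6, 14, 3].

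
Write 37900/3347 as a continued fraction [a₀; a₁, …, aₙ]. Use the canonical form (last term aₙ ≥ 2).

[11; 3, 11, 19, 1, 1, 2]

37900 = 11*3347 + 1083
3347 = 3*1083 + 98
1083 = 11*98 + 5
98 = 19*5 + 3
5 = 1*3 + 2
3 = 1*2 + 1
2 = 2*1 + 0  (stop)
So 37900/3347 = [11; 3, 11, 19, 1, 1, 2].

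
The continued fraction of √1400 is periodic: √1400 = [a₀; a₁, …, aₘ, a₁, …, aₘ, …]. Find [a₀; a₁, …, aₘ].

a₀ = ⌊√1400⌋ = 37.

[37; 2, 2, 2, 74]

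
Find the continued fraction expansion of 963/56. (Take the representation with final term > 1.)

[17; 5, 11]

963 = 17*56 + 11
56 = 5*11 + 1
11 = 11*1 + 0  (stop)
So 963/56 = [17; 5, 11].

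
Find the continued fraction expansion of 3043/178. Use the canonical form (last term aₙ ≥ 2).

[17; 10, 2, 8]

3043 = 17×178 + 17
178 = 10×17 + 8
17 = 2×8 + 1
8 = 8×1 + 0  (stop)
So 3043/178 = [17; 10, 2, 8].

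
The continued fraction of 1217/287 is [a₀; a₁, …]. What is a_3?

3

1217 = 4·287 + 69   →  a_0 = 4
287 = 4·69 + 11   →  a_1 = 4
69 = 6·11 + 3   →  a_2 = 6
11 = 3·3 + 2   →  a_3 = 3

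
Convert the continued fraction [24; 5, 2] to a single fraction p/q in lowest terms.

266/11

Fold from the inside: start with 2/1.
  5 + 1/2 = 11/2
  24 + 2/11 = 266/11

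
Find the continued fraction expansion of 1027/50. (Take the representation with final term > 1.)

1027 = 20·50 + 27
50 = 1·27 + 23
27 = 1·23 + 4
23 = 5·4 + 3
4 = 1·3 + 1
3 = 3·1 + 0  (stop)
So 1027/50 = [20; 1, 1, 5, 1, 3].

[20; 1, 1, 5, 1, 3]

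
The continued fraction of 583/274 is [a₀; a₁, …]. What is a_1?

7

583 = 2·274 + 35   →  a_0 = 2
274 = 7·35 + 29   →  a_1 = 7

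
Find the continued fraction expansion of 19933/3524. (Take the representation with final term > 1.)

19933 = 5×3524 + 2313
3524 = 1×2313 + 1211
2313 = 1×1211 + 1102
1211 = 1×1102 + 109
1102 = 10×109 + 12
109 = 9×12 + 1
12 = 12×1 + 0  (stop)
So 19933/3524 = [5; 1, 1, 1, 10, 9, 12].

[5; 1, 1, 1, 10, 9, 12]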